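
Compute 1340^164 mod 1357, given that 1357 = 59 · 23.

Mod 59: 1340 ≡ 42; by Fermat, exponent reduces to 164 mod 58 = 48; 42^48 ≡ 5 (mod 59).
Mod 23: 1340 ≡ 6; by Fermat, exponent reduces to 164 mod 22 = 10; 6^10 ≡ 4 (mod 23).
Combine by CRT: x ≡ 5 (mod 59), x ≡ 4 (mod 23) ⇒ x ≡ 418 (mod 1357).

418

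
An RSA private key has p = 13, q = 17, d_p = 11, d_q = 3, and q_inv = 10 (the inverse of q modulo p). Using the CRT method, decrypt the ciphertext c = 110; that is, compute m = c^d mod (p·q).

206

m₁ = c^(d_p) mod p: c ≡ 6 (mod 13), and 6^11 mod 13 = 11.
m₂ = c^(d_q) mod q: c ≡ 8 (mod 17), and 8^3 mod 17 = 2.
h = q_inv·(m₁ − m₂) mod p = 10·(11 − 2) mod 13 = 12.
m = m₂ + h·q = 2 + 12·17 = 206.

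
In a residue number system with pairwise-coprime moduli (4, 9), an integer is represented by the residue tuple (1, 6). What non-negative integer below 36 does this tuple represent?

33

Combine the congruences pairwise.
From x ≡ 1 (mod 4) write x = 1 + 4t. Substituting into x ≡ 6 (mod 9) gives 4t ≡ 5 (mod 9), and since 4⁻¹ ≡ 7 (mod 9), t ≡ 8. Hence x ≡ 1 + 4·8 = 33 (mod 36).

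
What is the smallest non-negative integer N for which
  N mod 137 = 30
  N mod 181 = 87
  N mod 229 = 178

The moduli are pairwise coprime; M = 137·181·229 = 5678513.
M/137 = 41449; 41449 ≡ 75 (mod 137); 75·95 ≡ 1, so inverse 95.
M/181 = 31373; 31373 ≡ 60 (mod 181); 60·178 ≡ 1, so inverse 178.
M/229 = 24797; 24797 ≡ 65 (mod 229); 65·74 ≡ 1, so inverse 74.
N ≡ 30·41449·95 + 87·31373·178 + 178·24797·74 = 930598012.
930598012 mod 5678513 = 5000393.

5000393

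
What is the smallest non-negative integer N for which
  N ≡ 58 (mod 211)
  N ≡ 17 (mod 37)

7232

From N ≡ 58 (mod 211) write N = 58 + 211t. Substituting into N ≡ 17 (mod 37) gives 211t ≡ 33 (mod 37), and since 26⁻¹ ≡ 10 (mod 37), t ≡ 34. Hence N ≡ 58 + 211·34 = 7232 (mod 7807).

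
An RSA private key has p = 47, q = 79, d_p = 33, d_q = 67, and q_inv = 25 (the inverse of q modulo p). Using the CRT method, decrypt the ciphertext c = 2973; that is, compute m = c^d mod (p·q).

3674

m₁ = c^(d_p) mod p: c ≡ 12 (mod 47), and 12^33 mod 47 = 8.
m₂ = c^(d_q) mod q: c ≡ 50 (mod 79), and 50^67 mod 79 = 40.
h = q_inv·(m₁ − m₂) mod p = 25·(8 − 40) mod 47 = 46.
m = m₂ + h·q = 40 + 46·79 = 3674.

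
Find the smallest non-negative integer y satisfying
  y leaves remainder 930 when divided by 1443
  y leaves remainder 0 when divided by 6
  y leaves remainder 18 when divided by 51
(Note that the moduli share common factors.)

gcd(1443, 6) = 3 and 3 | (0 − 930), so the pair is consistent; merging gives y ≡ 930 (mod 2886), where 2886 = lcm(1443, 6).
gcd(2886, 51) = 3 and 3 | (18 − 930), so the pair is consistent; merging gives y ≡ 21132 (mod 49062), where 49062 = lcm(2886, 51).
The solution is unique modulo lcm(1443, 6, 51) = 49062.

21132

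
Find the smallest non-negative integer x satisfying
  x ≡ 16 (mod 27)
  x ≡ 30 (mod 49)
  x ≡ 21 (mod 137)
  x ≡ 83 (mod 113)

19058776

From x ≡ 16 (mod 27) write x = 16 + 27t. Substituting into x ≡ 30 (mod 49) gives 27t ≡ 14 (mod 49), and since 27⁻¹ ≡ 20 (mod 49), t ≡ 35. Hence x ≡ 16 + 27·35 = 961 (mod 1323).
From x ≡ 961 (mod 1323) write x = 961 + 1323t. Substituting into x ≡ 21 (mod 137) gives 1323t ≡ 19 (mod 137), and since 90⁻¹ ≡ 102 (mod 137), t ≡ 20. Hence x ≡ 961 + 1323·20 = 27421 (mod 181251).
From x ≡ 27421 (mod 181251) write x = 27421 + 181251t. Substituting into x ≡ 83 (mod 113) gives 181251t ≡ 8 (mod 113), and since 112⁻¹ ≡ 112 (mod 113), t ≡ 105. Hence x ≡ 27421 + 181251·105 = 19058776 (mod 20481363).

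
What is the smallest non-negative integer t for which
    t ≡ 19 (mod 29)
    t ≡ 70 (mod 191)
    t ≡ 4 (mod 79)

The moduli are pairwise coprime; N = 29·191·79 = 437581.
N/29 = 15089; 15089 ≡ 9 (mod 29); 9·13 ≡ 1, so inverse 13.
N/191 = 2291; 2291 ≡ 190 (mod 191); 190·190 ≡ 1, so inverse 190.
N/79 = 5539; 5539 ≡ 9 (mod 79); 9·44 ≡ 1, so inverse 44.
t ≡ 19·15089·13 + 70·2291·190 + 4·5539·44 = 35172147.
35172147 mod 437581 = 165667.

165667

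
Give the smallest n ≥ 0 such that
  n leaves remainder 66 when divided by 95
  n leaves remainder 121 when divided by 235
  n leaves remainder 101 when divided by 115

85661

gcd(95, 235) = 5 and 5 | (121 − 66), so the pair is consistent; merging gives n ≡ 826 (mod 4465), where 4465 = lcm(95, 235).
gcd(4465, 115) = 5 and 5 | (101 − 826), so the pair is consistent; merging gives n ≡ 85661 (mod 102695), where 102695 = lcm(4465, 115).
The solution is unique modulo lcm(95, 235, 115) = 102695.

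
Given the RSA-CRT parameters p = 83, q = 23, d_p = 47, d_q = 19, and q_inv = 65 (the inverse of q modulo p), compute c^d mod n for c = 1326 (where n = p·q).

m₁ = c^(d_p) mod p: c ≡ 81 (mod 83), and 81^47 mod 83 = 64.
m₂ = c^(d_q) mod q: c ≡ 15 (mod 23), and 15^19 mod 23 = 19.
h = q_inv·(m₁ − m₂) mod p = 65·(64 − 19) mod 83 = 20.
m = m₂ + h·q = 19 + 20·23 = 479.

479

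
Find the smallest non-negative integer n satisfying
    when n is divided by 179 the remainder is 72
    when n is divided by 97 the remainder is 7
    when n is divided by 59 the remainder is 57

From n ≡ 72 (mod 179) write n = 72 + 179t. Substituting into n ≡ 7 (mod 97) gives 179t ≡ 32 (mod 97), and since 82⁻¹ ≡ 84 (mod 97), t ≡ 69. Hence n ≡ 72 + 179·69 = 12423 (mod 17363).
From n ≡ 12423 (mod 17363) write n = 12423 + 17363t. Substituting into n ≡ 57 (mod 59) gives 17363t ≡ 24 (mod 59), and since 17⁻¹ ≡ 7 (mod 59), t ≡ 50. Hence n ≡ 12423 + 17363·50 = 880573 (mod 1024417).

880573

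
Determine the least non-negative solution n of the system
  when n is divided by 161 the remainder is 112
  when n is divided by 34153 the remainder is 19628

224546

Combine the congruences pairwise.
gcd(161, 34153) = 7 and 7 | (19628 − 112), so the pair is consistent; merging gives n ≡ 224546 (mod 785519), where 785519 = lcm(161, 34153).
The solution is unique modulo lcm(161, 34153) = 785519.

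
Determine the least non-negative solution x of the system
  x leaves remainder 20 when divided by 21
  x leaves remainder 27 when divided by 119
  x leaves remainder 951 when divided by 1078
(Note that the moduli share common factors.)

gcd(21, 119) = 7 and 7 | (27 − 20), so the pair is consistent; merging gives x ≡ 146 (mod 357), where 357 = lcm(21, 119).
gcd(357, 1078) = 7 and 7 | (951 − 146), so the pair is consistent; merging gives x ≡ 41915 (mod 54978), where 54978 = lcm(357, 1078).
The solution is unique modulo lcm(21, 119, 1078) = 54978.

41915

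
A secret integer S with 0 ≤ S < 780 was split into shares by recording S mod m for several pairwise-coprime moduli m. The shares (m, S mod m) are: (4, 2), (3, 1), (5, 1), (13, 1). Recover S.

586

The moduli are pairwise coprime; N = 4·3·5·13 = 780.
N/4 = 195; 195 ≡ 3 (mod 4); 3·3 ≡ 1, so inverse 3.
N/3 = 260; 260 ≡ 2 (mod 3); 2·2 ≡ 1, so inverse 2.
N/5 = 156; 156 ≡ 1 (mod 5), inverse 1.
N/13 = 60; 60 ≡ 8 (mod 13); 8·5 ≡ 1, so inverse 5.
S ≡ 2·195·3 + 1·260·2 + 1·156·1 + 1·60·5 = 2146.
2146 mod 780 = 586.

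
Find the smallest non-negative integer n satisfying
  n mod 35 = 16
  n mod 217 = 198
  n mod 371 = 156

Combine the congruences pairwise.
gcd(35, 217) = 7 and 7 | (198 − 16), so the pair is consistent; merging gives n ≡ 1066 (mod 1085), where 1085 = lcm(35, 217).
gcd(1085, 371) = 7 and 7 | (156 − 1066), so the pair is consistent; merging gives n ≡ 7576 (mod 57505), where 57505 = lcm(1085, 371).
The solution is unique modulo lcm(35, 217, 371) = 57505.

7576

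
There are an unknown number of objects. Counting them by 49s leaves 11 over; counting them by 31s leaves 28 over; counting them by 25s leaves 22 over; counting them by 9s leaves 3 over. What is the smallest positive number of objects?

32547

From N ≡ 11 (mod 49) write N = 11 + 49t. Substituting into N ≡ 28 (mod 31) gives 49t ≡ 17 (mod 31), and since 18⁻¹ ≡ 19 (mod 31), t ≡ 13. Hence N ≡ 11 + 49·13 = 648 (mod 1519).
From N ≡ 648 (mod 1519) write N = 648 + 1519t. Substituting into N ≡ 22 (mod 25) gives 1519t ≡ 24 (mod 25), and since 19⁻¹ ≡ 4 (mod 25), t ≡ 21. Hence N ≡ 648 + 1519·21 = 32547 (mod 37975).
From N ≡ 32547 (mod 37975) write N = 32547 + 37975t. Substituting into N ≡ 3 (mod 9) gives 37975t ≡ 0 (mod 9), and since 4⁻¹ ≡ 7 (mod 9), t ≡ 0. Hence N ≡ 32547 + 37975·0 = 32547 (mod 341775).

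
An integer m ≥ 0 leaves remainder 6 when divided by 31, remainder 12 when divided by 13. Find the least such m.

285

Combine the congruences pairwise.
From m ≡ 6 (mod 31) write m = 6 + 31t. Substituting into m ≡ 12 (mod 13) gives 31t ≡ 6 (mod 13), and since 5⁻¹ ≡ 8 (mod 13), t ≡ 9. Hence m ≡ 6 + 31·9 = 285 (mod 403).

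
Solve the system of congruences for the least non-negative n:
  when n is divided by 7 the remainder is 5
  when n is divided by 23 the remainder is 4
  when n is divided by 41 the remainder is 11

257

The moduli are pairwise coprime; M = 7·23·41 = 6601.
M/7 = 943; 943 ≡ 5 (mod 7); 5·3 ≡ 1, so inverse 3.
M/23 = 287; 287 ≡ 11 (mod 23); 11·21 ≡ 1, so inverse 21.
M/41 = 161; 161 ≡ 38 (mod 41); 38·27 ≡ 1, so inverse 27.
n ≡ 5·943·3 + 4·287·21 + 11·161·27 = 86070.
86070 mod 6601 = 257.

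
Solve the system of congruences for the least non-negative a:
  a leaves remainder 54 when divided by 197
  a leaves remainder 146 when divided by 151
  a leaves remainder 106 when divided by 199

5444149

From a ≡ 54 (mod 197) write a = 54 + 197t. Substituting into a ≡ 146 (mod 151) gives 197t ≡ 92 (mod 151), and since 46⁻¹ ≡ 23 (mod 151), t ≡ 2. Hence a ≡ 54 + 197·2 = 448 (mod 29747).
From a ≡ 448 (mod 29747) write a = 448 + 29747t. Substituting into a ≡ 106 (mod 199) gives 29747t ≡ 56 (mod 199), and since 96⁻¹ ≡ 85 (mod 199), t ≡ 183. Hence a ≡ 448 + 29747·183 = 5444149 (mod 5919653).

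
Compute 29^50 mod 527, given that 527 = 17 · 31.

Mod 17: 29 ≡ 12; by Fermat, exponent reduces to 50 mod 16 = 2; 12^2 ≡ 8 (mod 17).
Mod 31: 29 ≡ 29; by Fermat, exponent reduces to 50 mod 30 = 20; 29^20 ≡ 1 (mod 31).
Combine by CRT: x ≡ 8 (mod 17), x ≡ 1 (mod 31) ⇒ x ≡ 280 (mod 527).

280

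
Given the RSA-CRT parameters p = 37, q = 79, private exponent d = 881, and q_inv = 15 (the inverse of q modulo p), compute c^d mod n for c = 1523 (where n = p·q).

d_p = d mod (p−1) = 881 mod 36 = 17; d_q = d mod (q−1) = 23.
m₁ = c^(d_p) mod p: c ≡ 6 (mod 37), and 6^17 mod 37 = 6.
m₂ = c^(d_q) mod q: c ≡ 22 (mod 79), and 22^23 mod 79 = 65.
h = q_inv·(m₁ − m₂) mod p = 15·(6 − 65) mod 37 = 3.
m = m₂ + h·q = 65 + 3·79 = 302.

302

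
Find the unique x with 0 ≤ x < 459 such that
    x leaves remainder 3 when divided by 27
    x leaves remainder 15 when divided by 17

219

Combine the congruences pairwise.
From x ≡ 3 (mod 27) write x = 3 + 27t. Substituting into x ≡ 15 (mod 17) gives 27t ≡ 12 (mod 17), and since 10⁻¹ ≡ 12 (mod 17), t ≡ 8. Hence x ≡ 3 + 27·8 = 219 (mod 459).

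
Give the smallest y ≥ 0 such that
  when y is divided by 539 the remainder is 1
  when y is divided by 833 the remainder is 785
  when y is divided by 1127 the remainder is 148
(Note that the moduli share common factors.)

Combine the congruences pairwise.
gcd(539, 833) = 49 and 49 | (785 − 1), so the pair is consistent; merging gives y ≡ 1618 (mod 9163), where 9163 = lcm(539, 833).
gcd(9163, 1127) = 49 and 49 | (148 − 1618), so the pair is consistent; merging gives y ≡ 120737 (mod 210749), where 210749 = lcm(9163, 1127).
The solution is unique modulo lcm(539, 833, 1127) = 210749.

120737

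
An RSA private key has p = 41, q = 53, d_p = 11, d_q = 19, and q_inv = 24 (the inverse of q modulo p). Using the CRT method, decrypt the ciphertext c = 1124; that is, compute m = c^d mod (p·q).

m₁ = c^(d_p) mod p: c ≡ 17 (mod 41), and 17^11 mod 41 = 11.
m₂ = c^(d_q) mod q: c ≡ 11 (mod 53), and 11^19 mod 53 = 17.
h = q_inv·(m₁ − m₂) mod p = 24·(11 − 17) mod 41 = 20.
m = m₂ + h·q = 17 + 20·53 = 1077.

1077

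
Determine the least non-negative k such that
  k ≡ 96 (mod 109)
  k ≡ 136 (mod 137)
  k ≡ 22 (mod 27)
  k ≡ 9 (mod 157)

52621699

The moduli are pairwise coprime; N = 109·137·27·157 = 63300987.
N/109 = 580743; 580743 ≡ 100 (mod 109); 100·12 ≡ 1, so inverse 12.
N/137 = 462051; 462051 ≡ 87 (mod 137); 87·63 ≡ 1, so inverse 63.
N/27 = 2344481; 2344481 ≡ 17 (mod 27); 17·8 ≡ 1, so inverse 8.
N/157 = 403191; 403191 ≡ 15 (mod 157); 15·21 ≡ 1, so inverse 21.
k ≡ 96·580743·12 + 136·462051·63 + 22·2344481·8 + 9·403191·21 = 5116700659.
5116700659 mod 63300987 = 52621699.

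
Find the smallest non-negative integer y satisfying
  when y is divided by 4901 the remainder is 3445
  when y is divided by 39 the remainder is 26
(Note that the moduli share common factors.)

gcd(4901, 39) = 13 and 13 | (26 − 3445), so the pair is consistent; merging gives y ≡ 13247 (mod 14703), where 14703 = lcm(4901, 39).
The solution is unique modulo lcm(4901, 39) = 14703.

13247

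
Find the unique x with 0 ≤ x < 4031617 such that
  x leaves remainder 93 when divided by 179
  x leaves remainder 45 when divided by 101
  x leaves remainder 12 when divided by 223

From x ≡ 93 (mod 179) write x = 93 + 179t. Substituting into x ≡ 45 (mod 101) gives 179t ≡ 53 (mod 101), and since 78⁻¹ ≡ 79 (mod 101), t ≡ 46. Hence x ≡ 93 + 179·46 = 8327 (mod 18079).
From x ≡ 8327 (mod 18079) write x = 8327 + 18079t. Substituting into x ≡ 12 (mod 223) gives 18079t ≡ 159 (mod 223), and since 16⁻¹ ≡ 14 (mod 223), t ≡ 219. Hence x ≡ 8327 + 18079·219 = 3967628 (mod 4031617).

3967628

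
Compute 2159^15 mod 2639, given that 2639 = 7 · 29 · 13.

Mod 7: 2159 ≡ 3; by Fermat, exponent reduces to 15 mod 6 = 3; 3^3 ≡ 6 (mod 7).
Mod 29: 2159 ≡ 13; 13^15 ≡ 13 (mod 29).
Mod 13: 2159 ≡ 1; by Fermat, exponent reduces to 15 mod 12 = 3; 1^3 ≡ 1 (mod 13).
Combine by CRT: x ≡ 6 (mod 7), x ≡ 13 (mod 29), x ≡ 1 (mod 13) ⇒ x ≡ 1028 (mod 2639).

1028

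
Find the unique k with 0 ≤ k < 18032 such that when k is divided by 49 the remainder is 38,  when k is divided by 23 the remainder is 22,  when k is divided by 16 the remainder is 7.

1655

The moduli are pairwise coprime; N = 49·23·16 = 18032.
N/49 = 368; 368 ≡ 25 (mod 49); 25·2 ≡ 1, so inverse 2.
N/23 = 784; 784 ≡ 2 (mod 23); 2·12 ≡ 1, so inverse 12.
N/16 = 1127; 1127 ≡ 7 (mod 16); 7·7 ≡ 1, so inverse 7.
k ≡ 38·368·2 + 22·784·12 + 7·1127·7 = 290167.
290167 mod 18032 = 1655.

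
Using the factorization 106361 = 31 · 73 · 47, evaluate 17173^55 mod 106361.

62433

Mod 31: 17173 ≡ 30; by Fermat, exponent reduces to 55 mod 30 = 25; 30^25 ≡ 30 (mod 31).
Mod 73: 17173 ≡ 18; 18^55 ≡ 18 (mod 73).
Mod 47: 17173 ≡ 18; by Fermat, exponent reduces to 55 mod 46 = 9; 18^9 ≡ 17 (mod 47).
Combine by CRT: x ≡ 30 (mod 31), x ≡ 18 (mod 73), x ≡ 17 (mod 47) ⇒ x ≡ 62433 (mod 106361).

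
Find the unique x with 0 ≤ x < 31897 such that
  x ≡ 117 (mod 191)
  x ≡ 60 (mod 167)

From x ≡ 117 (mod 191) write x = 117 + 191t. Substituting into x ≡ 60 (mod 167) gives 191t ≡ 110 (mod 167), and since 24⁻¹ ≡ 7 (mod 167), t ≡ 102. Hence x ≡ 117 + 191·102 = 19599 (mod 31897).

19599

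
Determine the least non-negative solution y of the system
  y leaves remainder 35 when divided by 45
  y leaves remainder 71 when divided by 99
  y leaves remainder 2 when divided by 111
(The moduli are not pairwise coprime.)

12545

gcd(45, 99) = 9 and 9 | (71 − 35), so the pair is consistent; merging gives y ≡ 170 (mod 495), where 495 = lcm(45, 99).
gcd(495, 111) = 3 and 3 | (2 − 170), so the pair is consistent; merging gives y ≡ 12545 (mod 18315), where 18315 = lcm(495, 111).
The solution is unique modulo lcm(45, 99, 111) = 18315.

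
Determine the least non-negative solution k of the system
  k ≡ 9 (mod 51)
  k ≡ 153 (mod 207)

gcd(51, 207) = 3 and 3 | (153 − 9), so the pair is consistent; merging gives k ≡ 774 (mod 3519), where 3519 = lcm(51, 207).
The solution is unique modulo lcm(51, 207) = 3519.

774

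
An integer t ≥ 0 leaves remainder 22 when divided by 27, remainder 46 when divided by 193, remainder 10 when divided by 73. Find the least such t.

The moduli are pairwise coprime; N = 27·193·73 = 380403.
N/27 = 14089; 14089 ≡ 22 (mod 27); 22·16 ≡ 1, so inverse 16.
N/193 = 1971; 1971 ≡ 41 (mod 193); 41·113 ≡ 1, so inverse 113.
N/73 = 5211; 5211 ≡ 28 (mod 73); 28·60 ≡ 1, so inverse 60.
t ≡ 22·14089·16 + 46·1971·113 + 10·5211·60 = 18331186.
18331186 mod 380403 = 71842.

71842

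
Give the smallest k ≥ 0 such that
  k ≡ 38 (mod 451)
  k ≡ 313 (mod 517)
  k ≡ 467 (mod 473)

gcd(451, 517) = 11 and 11 | (313 − 38), so the pair is consistent; merging gives k ≡ 15823 (mod 21197), where 21197 = lcm(451, 517).
gcd(21197, 473) = 11 and 11 | (467 − 15823), so the pair is consistent; merging gives k ≡ 524551 (mod 911471), where 911471 = lcm(21197, 473).
The solution is unique modulo lcm(451, 517, 473) = 911471.

524551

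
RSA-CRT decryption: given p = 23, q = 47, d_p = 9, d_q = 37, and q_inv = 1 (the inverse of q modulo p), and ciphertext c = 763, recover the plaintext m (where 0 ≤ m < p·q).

m₁ = c^(d_p) mod p: c ≡ 4 (mod 23), and 4^9 mod 23 = 13.
m₂ = c^(d_q) mod q: c ≡ 11 (mod 47), and 11^37 mod 47 = 26.
h = q_inv·(m₁ − m₂) mod p = 1·(13 − 26) mod 23 = 10.
m = m₂ + h·q = 26 + 10·47 = 496.

496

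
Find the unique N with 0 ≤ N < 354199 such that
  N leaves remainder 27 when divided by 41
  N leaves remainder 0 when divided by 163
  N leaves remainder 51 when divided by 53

The moduli are pairwise coprime; M = 41·163·53 = 354199.
M/41 = 8639; 8639 ≡ 29 (mod 41); 29·17 ≡ 1, so inverse 17.
M/163 = 2173; 2173 ≡ 54 (mod 163); 54·160 ≡ 1, so inverse 160.
M/53 = 6683; 6683 ≡ 5 (mod 53); 5·32 ≡ 1, so inverse 32.
N ≡ 27·8639·17 + 0·2173·160 + 51·6683·32 = 14871957.
14871957 mod 354199 = 349798.

349798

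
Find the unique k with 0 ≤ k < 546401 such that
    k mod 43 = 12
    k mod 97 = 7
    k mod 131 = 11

The moduli are pairwise coprime; N = 43·97·131 = 546401.
N/43 = 12707; 12707 ≡ 22 (mod 43); 22·2 ≡ 1, so inverse 2.
N/97 = 5633; 5633 ≡ 7 (mod 97); 7·14 ≡ 1, so inverse 14.
N/131 = 4171; 4171 ≡ 110 (mod 131); 110·106 ≡ 1, so inverse 106.
k ≡ 12·12707·2 + 7·5633·14 + 11·4171·106 = 5720388.
5720388 mod 546401 = 256378.

256378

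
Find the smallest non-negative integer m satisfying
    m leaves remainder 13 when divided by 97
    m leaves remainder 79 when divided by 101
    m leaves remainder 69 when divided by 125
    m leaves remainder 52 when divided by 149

From m ≡ 13 (mod 97) write m = 13 + 97t. Substituting into m ≡ 79 (mod 101) gives 97t ≡ 66 (mod 101), and since 97⁻¹ ≡ 25 (mod 101), t ≡ 34. Hence m ≡ 13 + 97·34 = 3311 (mod 9797).
From m ≡ 3311 (mod 9797) write m = 3311 + 9797t. Substituting into m ≡ 69 (mod 125) gives 9797t ≡ 8 (mod 125), and since 47⁻¹ ≡ 8 (mod 125), t ≡ 64. Hence m ≡ 3311 + 9797·64 = 630319 (mod 1224625).
From m ≡ 630319 (mod 1224625) write m = 630319 + 1224625t. Substituting into m ≡ 52 (mod 149) gives 1224625t ≡ 3 (mod 149), and since 143⁻¹ ≡ 124 (mod 149), t ≡ 74. Hence m ≡ 630319 + 1224625·74 = 91252569 (mod 182469125).

91252569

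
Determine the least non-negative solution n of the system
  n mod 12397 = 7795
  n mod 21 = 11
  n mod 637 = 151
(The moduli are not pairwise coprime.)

gcd(12397, 21) = 7 and 7 | (11 − 7795), so the pair is consistent; merging gives n ≡ 20192 (mod 37191), where 37191 = lcm(12397, 21).
gcd(37191, 637) = 49 and 49 | (151 − 20192), so the pair is consistent; merging gives n ≡ 168956 (mod 483483), where 483483 = lcm(37191, 637).
The solution is unique modulo lcm(12397, 21, 637) = 483483.

168956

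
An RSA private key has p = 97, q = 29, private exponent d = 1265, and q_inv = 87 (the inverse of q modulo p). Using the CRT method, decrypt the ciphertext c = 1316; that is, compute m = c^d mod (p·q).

d_p = d mod (p−1) = 1265 mod 96 = 17; d_q = d mod (q−1) = 5.
m₁ = c^(d_p) mod p: c ≡ 55 (mod 97), and 55^17 mod 97 = 42.
m₂ = c^(d_q) mod q: c ≡ 11 (mod 29), and 11^5 mod 29 = 14.
h = q_inv·(m₁ − m₂) mod p = 87·(42 − 14) mod 97 = 11.
m = m₂ + h·q = 14 + 11·29 = 333.

333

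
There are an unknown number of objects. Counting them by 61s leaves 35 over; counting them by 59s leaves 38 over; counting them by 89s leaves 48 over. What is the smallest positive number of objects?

124292

From N ≡ 35 (mod 61) write N = 35 + 61t. Substituting into N ≡ 38 (mod 59) gives 61t ≡ 3 (mod 59), and since 2⁻¹ ≡ 30 (mod 59), t ≡ 31. Hence N ≡ 35 + 61·31 = 1926 (mod 3599).
From N ≡ 1926 (mod 3599) write N = 1926 + 3599t. Substituting into N ≡ 48 (mod 89) gives 3599t ≡ 80 (mod 89), and since 39⁻¹ ≡ 16 (mod 89), t ≡ 34. Hence N ≡ 1926 + 3599·34 = 124292 (mod 320311).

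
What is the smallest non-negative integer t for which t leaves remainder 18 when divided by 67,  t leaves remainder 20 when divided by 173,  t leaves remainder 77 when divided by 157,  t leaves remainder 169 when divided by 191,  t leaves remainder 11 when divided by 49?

Combine the congruences pairwise.
From t ≡ 18 (mod 67) write t = 18 + 67s. Substituting into t ≡ 20 (mod 173) gives 67s ≡ 2 (mod 173), and since 67⁻¹ ≡ 31 (mod 173), s ≡ 62. Hence t ≡ 18 + 67·62 = 4172 (mod 11591).
From t ≡ 4172 (mod 11591) write t = 4172 + 11591s. Substituting into t ≡ 77 (mod 157) gives 11591s ≡ 144 (mod 157), and since 130⁻¹ ≡ 93 (mod 157), s ≡ 47. Hence t ≡ 4172 + 11591·47 = 548949 (mod 1819787).
From t ≡ 548949 (mod 1819787) write t = 548949 + 1819787s. Substituting into t ≡ 169 (mod 191) gives 1819787s ≡ 154 (mod 191), and since 130⁻¹ ≡ 72 (mod 191), s ≡ 10. Hence t ≡ 548949 + 1819787·10 = 18746819 (mod 347579317).
From t ≡ 18746819 (mod 347579317) write t = 18746819 + 347579317s. Substituting into t ≡ 11 (mod 49) gives 347579317s ≡ 4 (mod 49), and since 22⁻¹ ≡ 29 (mod 49), s ≡ 18. Hence t ≡ 18746819 + 347579317·18 = 6275174525 (mod 17031386533).

6275174525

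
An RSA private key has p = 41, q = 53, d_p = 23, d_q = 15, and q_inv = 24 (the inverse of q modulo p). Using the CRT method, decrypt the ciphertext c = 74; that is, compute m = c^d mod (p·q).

1292

m₁ = c^(d_p) mod p: c ≡ 33 (mod 41), and 33^23 mod 41 = 21.
m₂ = c^(d_q) mod q: c ≡ 21 (mod 53), and 21^15 mod 53 = 20.
h = q_inv·(m₁ − m₂) mod p = 24·(21 − 20) mod 41 = 24.
m = m₂ + h·q = 20 + 24·53 = 1292.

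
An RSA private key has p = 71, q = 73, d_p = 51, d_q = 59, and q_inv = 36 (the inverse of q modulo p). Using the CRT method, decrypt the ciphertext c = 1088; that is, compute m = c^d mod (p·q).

678

m₁ = c^(d_p) mod p: c ≡ 23 (mod 71), and 23^51 mod 71 = 39.
m₂ = c^(d_q) mod q: c ≡ 66 (mod 73), and 66^59 mod 73 = 21.
h = q_inv·(m₁ − m₂) mod p = 36·(39 − 21) mod 71 = 9.
m = m₂ + h·q = 21 + 9·73 = 678.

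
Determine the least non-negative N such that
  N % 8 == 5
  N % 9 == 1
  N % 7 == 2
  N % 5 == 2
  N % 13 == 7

The moduli are pairwise coprime; M = 8·9·7·5·13 = 32760.
M/8 = 4095; 4095 ≡ 7 (mod 8); 7·7 ≡ 1, so inverse 7.
M/9 = 3640; 3640 ≡ 4 (mod 9); 4·7 ≡ 1, so inverse 7.
M/7 = 4680; 4680 ≡ 4 (mod 7); 4·2 ≡ 1, so inverse 2.
M/5 = 6552; 6552 ≡ 2 (mod 5); 2·3 ≡ 1, so inverse 3.
M/13 = 2520; 2520 ≡ 11 (mod 13); 11·6 ≡ 1, so inverse 6.
N ≡ 5·4095·7 + 1·3640·7 + 2·4680·2 + 2·6552·3 + 7·2520·6 = 332677.
332677 mod 32760 = 5077.

5077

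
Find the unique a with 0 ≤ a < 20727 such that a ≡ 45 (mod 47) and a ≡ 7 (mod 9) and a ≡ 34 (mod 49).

19879

The moduli are pairwise coprime; N = 47·9·49 = 20727.
N/47 = 441; 441 ≡ 18 (mod 47); 18·34 ≡ 1, so inverse 34.
N/9 = 2303; 2303 ≡ 8 (mod 9); 8·8 ≡ 1, so inverse 8.
N/49 = 423; 423 ≡ 31 (mod 49); 31·19 ≡ 1, so inverse 19.
a ≡ 45·441·34 + 7·2303·8 + 34·423·19 = 1076956.
1076956 mod 20727 = 19879.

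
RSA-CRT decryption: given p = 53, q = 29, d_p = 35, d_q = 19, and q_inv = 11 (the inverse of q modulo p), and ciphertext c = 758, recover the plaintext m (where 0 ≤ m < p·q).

937

m₁ = c^(d_p) mod p: c ≡ 16 (mod 53), and 16^35 mod 53 = 36.
m₂ = c^(d_q) mod q: c ≡ 4 (mod 29), and 4^19 mod 29 = 9.
h = q_inv·(m₁ − m₂) mod p = 11·(36 − 9) mod 53 = 32.
m = m₂ + h·q = 9 + 32·29 = 937.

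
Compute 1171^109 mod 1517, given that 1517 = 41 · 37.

Mod 41: 1171 ≡ 23; by Fermat, exponent reduces to 109 mod 40 = 29; 23^29 ≡ 25 (mod 41).
Mod 37: 1171 ≡ 24; by Fermat, exponent reduces to 109 mod 36 = 1; 24^1 ≡ 24 (mod 37).
Combine by CRT: x ≡ 25 (mod 41), x ≡ 24 (mod 37) ⇒ x ≡ 394 (mod 1517).

394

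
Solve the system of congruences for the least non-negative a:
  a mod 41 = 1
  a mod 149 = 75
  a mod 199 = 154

The moduli are pairwise coprime; N = 41·149·199 = 1215691.
N/41 = 29651; 29651 ≡ 8 (mod 41); 8·36 ≡ 1, so inverse 36.
N/149 = 8159; 8159 ≡ 113 (mod 149); 113·120 ≡ 1, so inverse 120.
N/199 = 6109; 6109 ≡ 139 (mod 199); 139·63 ≡ 1, so inverse 63.
a ≡ 1·29651·36 + 75·8159·120 + 154·6109·63 = 133767954.
133767954 mod 1215691 = 41944.

41944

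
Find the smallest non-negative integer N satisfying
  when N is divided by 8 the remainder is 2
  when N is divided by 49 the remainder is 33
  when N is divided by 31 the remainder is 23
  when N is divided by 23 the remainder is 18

The moduli are pairwise coprime; M = 8·49·31·23 = 279496.
M/8 = 34937; 34937 ≡ 1 (mod 8), inverse 1.
M/49 = 5704; 5704 ≡ 20 (mod 49); 20·27 ≡ 1, so inverse 27.
M/31 = 9016; 9016 ≡ 26 (mod 31); 26·6 ≡ 1, so inverse 6.
M/23 = 12152; 12152 ≡ 8 (mod 23); 8·3 ≡ 1, so inverse 3.
N ≡ 2·34937·1 + 33·5704·27 + 23·9016·6 + 18·12152·3 = 7052554.
7052554 mod 279496 = 65154.

65154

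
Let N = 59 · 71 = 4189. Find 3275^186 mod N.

3625

Mod 59: 3275 ≡ 30; by Fermat, exponent reduces to 186 mod 58 = 12; 30^12 ≡ 26 (mod 59).
Mod 71: 3275 ≡ 9; by Fermat, exponent reduces to 186 mod 70 = 46; 9^46 ≡ 4 (mod 71).
Combine by CRT: x ≡ 26 (mod 59), x ≡ 4 (mod 71) ⇒ x ≡ 3625 (mod 4189).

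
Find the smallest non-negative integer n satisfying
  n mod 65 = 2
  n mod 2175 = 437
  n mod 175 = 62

96137

Combine the congruences pairwise.
gcd(65, 2175) = 5 and 5 | (437 − 2), so the pair is consistent; merging gives n ≡ 11312 (mod 28275), where 28275 = lcm(65, 2175).
gcd(28275, 175) = 25 and 25 | (62 − 11312), so the pair is consistent; merging gives n ≡ 96137 (mod 197925), where 197925 = lcm(28275, 175).
The solution is unique modulo lcm(65, 2175, 175) = 197925.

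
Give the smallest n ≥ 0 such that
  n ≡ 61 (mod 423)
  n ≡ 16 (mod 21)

gcd(423, 21) = 3 and 3 | (16 − 61), so the pair is consistent; merging gives n ≡ 2599 (mod 2961), where 2961 = lcm(423, 21).
The solution is unique modulo lcm(423, 21) = 2961.

2599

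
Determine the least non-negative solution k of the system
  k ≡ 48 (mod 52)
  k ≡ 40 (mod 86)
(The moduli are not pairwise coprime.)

Combine the congruences pairwise.
gcd(52, 86) = 2 and 2 | (40 − 48), so the pair is consistent; merging gives k ≡ 1244 (mod 2236), where 2236 = lcm(52, 86).
The solution is unique modulo lcm(52, 86) = 2236.

1244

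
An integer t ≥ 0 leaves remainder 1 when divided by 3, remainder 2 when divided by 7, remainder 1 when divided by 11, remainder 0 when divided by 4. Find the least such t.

From t ≡ 1 (mod 3) write t = 1 + 3s. Substituting into t ≡ 2 (mod 7) gives 3s ≡ 1 (mod 7), and since 3⁻¹ ≡ 5 (mod 7), s ≡ 5. Hence t ≡ 1 + 3·5 = 16 (mod 21).
From t ≡ 16 (mod 21) write t = 16 + 21s. Substituting into t ≡ 1 (mod 11) gives 21s ≡ 7 (mod 11), and since 10⁻¹ ≡ 10 (mod 11), s ≡ 4. Hence t ≡ 16 + 21·4 = 100 (mod 231).
From t ≡ 100 (mod 231) write t = 100 + 231s. Substituting into t ≡ 0 (mod 4) gives 231s ≡ 0 (mod 4), and since 3⁻¹ ≡ 3 (mod 4), s ≡ 0. Hence t ≡ 100 + 231·0 = 100 (mod 924).

100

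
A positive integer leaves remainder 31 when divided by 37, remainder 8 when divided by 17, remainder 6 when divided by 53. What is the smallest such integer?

The moduli are pairwise coprime; N = 37·17·53 = 33337.
N/37 = 901; 901 ≡ 13 (mod 37); 13·20 ≡ 1, so inverse 20.
N/17 = 1961; 1961 ≡ 6 (mod 17); 6·3 ≡ 1, so inverse 3.
N/53 = 629; 629 ≡ 46 (mod 53); 46·15 ≡ 1, so inverse 15.
k ≡ 31·901·20 + 8·1961·3 + 6·629·15 = 662294.
662294 mod 33337 = 28891.

28891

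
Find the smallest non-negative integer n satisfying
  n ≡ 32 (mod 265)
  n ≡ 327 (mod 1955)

Combine the congruences pairwise.
gcd(265, 1955) = 5 and 5 | (327 − 32), so the pair is consistent; merging gives n ≡ 10102 (mod 103615), where 103615 = lcm(265, 1955).
The solution is unique modulo lcm(265, 1955) = 103615.

10102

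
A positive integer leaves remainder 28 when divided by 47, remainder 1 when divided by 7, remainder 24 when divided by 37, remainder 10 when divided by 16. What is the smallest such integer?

The moduli are pairwise coprime; N = 47·7·37·16 = 194768.
N/47 = 4144; 4144 ≡ 8 (mod 47); 8·6 ≡ 1, so inverse 6.
N/7 = 27824; 27824 ≡ 6 (mod 7); 6·6 ≡ 1, so inverse 6.
N/37 = 5264; 5264 ≡ 10 (mod 37); 10·26 ≡ 1, so inverse 26.
N/16 = 12173; 12173 ≡ 13 (mod 16); 13·5 ≡ 1, so inverse 5.
x ≡ 28·4144·6 + 1·27824·6 + 24·5264·26 + 10·12173·5 = 4756522.
4756522 mod 194768 = 82090.

82090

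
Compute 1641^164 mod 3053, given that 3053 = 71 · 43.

2844

Mod 71: 1641 ≡ 8; by Fermat, exponent reduces to 164 mod 70 = 24; 8^24 ≡ 4 (mod 71).
Mod 43: 1641 ≡ 7; by Fermat, exponent reduces to 164 mod 42 = 38; 7^38 ≡ 6 (mod 43).
Combine by CRT: x ≡ 4 (mod 71), x ≡ 6 (mod 43) ⇒ x ≡ 2844 (mod 3053).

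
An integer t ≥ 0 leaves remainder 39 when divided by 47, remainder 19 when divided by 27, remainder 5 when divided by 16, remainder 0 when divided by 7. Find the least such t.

31717

The moduli are pairwise coprime; N = 47·27·16·7 = 142128.
N/47 = 3024; 3024 ≡ 16 (mod 47); 16·3 ≡ 1, so inverse 3.
N/27 = 5264; 5264 ≡ 26 (mod 27); 26·26 ≡ 1, so inverse 26.
N/16 = 8883; 8883 ≡ 3 (mod 16); 3·11 ≡ 1, so inverse 11.
N/7 = 20304; 20304 ≡ 4 (mod 7); 4·2 ≡ 1, so inverse 2.
t ≡ 39·3024·3 + 19·5264·26 + 5·8883·11 + 0·20304·2 = 3442789.
3442789 mod 142128 = 31717.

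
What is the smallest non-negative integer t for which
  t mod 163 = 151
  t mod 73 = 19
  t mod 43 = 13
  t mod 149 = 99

28120422

From t ≡ 151 (mod 163) write t = 151 + 163s. Substituting into t ≡ 19 (mod 73) gives 163s ≡ 14 (mod 73), and since 17⁻¹ ≡ 43 (mod 73), s ≡ 18. Hence t ≡ 151 + 163·18 = 3085 (mod 11899).
From t ≡ 3085 (mod 11899) write t = 3085 + 11899s. Substituting into t ≡ 13 (mod 43) gives 11899s ≡ 24 (mod 43), and since 31⁻¹ ≡ 25 (mod 43), s ≡ 41. Hence t ≡ 3085 + 11899·41 = 490944 (mod 511657).
From t ≡ 490944 (mod 511657) write t = 490944 + 511657s. Substituting into t ≡ 99 (mod 149) gives 511657s ≡ 110 (mod 149), and since 140⁻¹ ≡ 33 (mod 149), s ≡ 54. Hence t ≡ 490944 + 511657·54 = 28120422 (mod 76236893).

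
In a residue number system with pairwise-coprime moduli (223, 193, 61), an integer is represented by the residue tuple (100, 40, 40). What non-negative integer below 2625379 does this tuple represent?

From x ≡ 100 (mod 223) write x = 100 + 223t. Substituting into x ≡ 40 (mod 193) gives 223t ≡ 133 (mod 193), and since 30⁻¹ ≡ 148 (mod 193), t ≡ 191. Hence x ≡ 100 + 223·191 = 42693 (mod 43039).
From x ≡ 42693 (mod 43039) write x = 42693 + 43039t. Substituting into x ≡ 40 (mod 61) gives 43039t ≡ 47 (mod 61), and since 34⁻¹ ≡ 9 (mod 61), t ≡ 57. Hence x ≡ 42693 + 43039·57 = 2495916 (mod 2625379).

2495916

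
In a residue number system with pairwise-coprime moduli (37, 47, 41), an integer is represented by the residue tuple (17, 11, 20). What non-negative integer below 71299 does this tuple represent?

The moduli are pairwise coprime; N = 37·47·41 = 71299.
N/37 = 1927; 1927 ≡ 3 (mod 37); 3·25 ≡ 1, so inverse 25.
N/47 = 1517; 1517 ≡ 13 (mod 47); 13·29 ≡ 1, so inverse 29.
N/41 = 1739; 1739 ≡ 17 (mod 41); 17·29 ≡ 1, so inverse 29.
x ≡ 17·1927·25 + 11·1517·29 + 20·1739·29 = 2311518.
2311518 mod 71299 = 29950.

29950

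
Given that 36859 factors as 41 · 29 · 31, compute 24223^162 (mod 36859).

Mod 41: 24223 ≡ 33; by Fermat, exponent reduces to 162 mod 40 = 2; 33^2 ≡ 23 (mod 41).
Mod 29: 24223 ≡ 8; by Fermat, exponent reduces to 162 mod 28 = 22; 8^22 ≡ 9 (mod 29).
Mod 31: 24223 ≡ 12; by Fermat, exponent reduces to 162 mod 30 = 12; 12^12 ≡ 4 (mod 31).
Combine by CRT: x ≡ 23 (mod 41), x ≡ 9 (mod 29), x ≡ 4 (mod 31) ⇒ x ≡ 17612 (mod 36859).

17612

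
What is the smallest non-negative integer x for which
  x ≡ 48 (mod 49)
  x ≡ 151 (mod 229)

Combine the congruences pairwise.
From x ≡ 48 (mod 49) write x = 48 + 49t. Substituting into x ≡ 151 (mod 229) gives 49t ≡ 103 (mod 229), and since 49⁻¹ ≡ 215 (mod 229), t ≡ 161. Hence x ≡ 48 + 49·161 = 7937 (mod 11221).

7937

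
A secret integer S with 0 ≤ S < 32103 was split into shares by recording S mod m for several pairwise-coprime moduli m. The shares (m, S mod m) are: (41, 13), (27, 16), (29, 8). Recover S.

2473

From S ≡ 13 (mod 41) write S = 13 + 41t. Substituting into S ≡ 16 (mod 27) gives 41t ≡ 3 (mod 27), and since 14⁻¹ ≡ 2 (mod 27), t ≡ 6. Hence S ≡ 13 + 41·6 = 259 (mod 1107).
From S ≡ 259 (mod 1107) write S = 259 + 1107t. Substituting into S ≡ 8 (mod 29) gives 1107t ≡ 10 (mod 29), and since 5⁻¹ ≡ 6 (mod 29), t ≡ 2. Hence S ≡ 259 + 1107·2 = 2473 (mod 32103).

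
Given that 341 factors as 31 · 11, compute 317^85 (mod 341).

Mod 31: 317 ≡ 7; by Fermat, exponent reduces to 85 mod 30 = 25; 7^25 ≡ 25 (mod 31).
Mod 11: 317 ≡ 9; by Fermat, exponent reduces to 85 mod 10 = 5; 9^5 ≡ 1 (mod 11).
Combine by CRT: x ≡ 25 (mod 31), x ≡ 1 (mod 11) ⇒ x ≡ 56 (mod 341).

56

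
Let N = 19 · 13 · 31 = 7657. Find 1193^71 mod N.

Mod 19: 1193 ≡ 15; by Fermat, exponent reduces to 71 mod 18 = 17; 15^17 ≡ 14 (mod 19).
Mod 13: 1193 ≡ 10; by Fermat, exponent reduces to 71 mod 12 = 11; 10^11 ≡ 4 (mod 13).
Mod 31: 1193 ≡ 15; by Fermat, exponent reduces to 71 mod 30 = 11; 15^11 ≡ 15 (mod 31).
Combine by CRT: x ≡ 14 (mod 19), x ≡ 4 (mod 13), x ≡ 15 (mod 31) ⇒ x ≡ 2123 (mod 7657).

2123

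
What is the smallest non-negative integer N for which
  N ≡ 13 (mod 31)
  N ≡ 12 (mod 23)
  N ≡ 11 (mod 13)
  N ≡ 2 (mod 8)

18458

From N ≡ 13 (mod 31) write N = 13 + 31t. Substituting into N ≡ 12 (mod 23) gives 31t ≡ 22 (mod 23), and since 8⁻¹ ≡ 3 (mod 23), t ≡ 20. Hence N ≡ 13 + 31·20 = 633 (mod 713).
From N ≡ 633 (mod 713) write N = 633 + 713t. Substituting into N ≡ 11 (mod 13) gives 713t ≡ 2 (mod 13), and since 11⁻¹ ≡ 6 (mod 13), t ≡ 12. Hence N ≡ 633 + 713·12 = 9189 (mod 9269).
From N ≡ 9189 (mod 9269) write N = 9189 + 9269t. Substituting into N ≡ 2 (mod 8) gives 9269t ≡ 5 (mod 8), and since 5⁻¹ ≡ 5 (mod 8), t ≡ 1. Hence N ≡ 9189 + 9269·1 = 18458 (mod 74152).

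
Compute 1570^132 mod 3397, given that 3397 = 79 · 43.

2707

Mod 79: 1570 ≡ 69; by Fermat, exponent reduces to 132 mod 78 = 54; 69^54 ≡ 21 (mod 79).
Mod 43: 1570 ≡ 22; by Fermat, exponent reduces to 132 mod 42 = 6; 22^6 ≡ 41 (mod 43).
Combine by CRT: x ≡ 21 (mod 79), x ≡ 41 (mod 43) ⇒ x ≡ 2707 (mod 3397).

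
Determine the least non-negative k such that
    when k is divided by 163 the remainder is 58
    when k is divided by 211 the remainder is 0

Combine the congruences pairwise.
From k ≡ 58 (mod 163) write k = 58 + 163t. Substituting into k ≡ 0 (mod 211) gives 163t ≡ 153 (mod 211), and since 163⁻¹ ≡ 189 (mod 211), t ≡ 10. Hence k ≡ 58 + 163·10 = 1688 (mod 34393).

1688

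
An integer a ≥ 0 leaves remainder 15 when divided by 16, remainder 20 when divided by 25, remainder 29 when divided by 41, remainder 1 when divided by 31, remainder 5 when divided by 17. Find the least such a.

3158095

The moduli are pairwise coprime; N = 16·25·41·31·17 = 8642800.
N/16 = 540175; 540175 ≡ 15 (mod 16); 15·15 ≡ 1, so inverse 15.
N/25 = 345712; 345712 ≡ 12 (mod 25); 12·23 ≡ 1, so inverse 23.
N/41 = 210800; 210800 ≡ 19 (mod 41); 19·13 ≡ 1, so inverse 13.
N/31 = 278800; 278800 ≡ 17 (mod 31); 17·11 ≡ 1, so inverse 11.
N/17 = 508400; 508400 ≡ 15 (mod 17); 15·8 ≡ 1, so inverse 8.
a ≡ 15·540175·15 + 20·345712·23 + 29·210800·13 + 1·278800·11 + 5·508400·8 = 383441295.
383441295 mod 8642800 = 3158095.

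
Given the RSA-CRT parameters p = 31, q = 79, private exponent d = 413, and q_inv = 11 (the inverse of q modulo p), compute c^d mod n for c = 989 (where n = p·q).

d_p = d mod (p−1) = 413 mod 30 = 23; d_q = d mod (q−1) = 23.
m₁ = c^(d_p) mod p: c ≡ 28 (mod 31), and 28^23 mod 31 = 20.
m₂ = c^(d_q) mod q: c ≡ 41 (mod 79), and 41^23 mod 79 = 12.
h = q_inv·(m₁ − m₂) mod p = 11·(20 − 12) mod 31 = 26.
m = m₂ + h·q = 12 + 26·79 = 2066.

2066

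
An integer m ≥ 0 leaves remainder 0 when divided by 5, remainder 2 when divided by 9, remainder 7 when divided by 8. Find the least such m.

335

From m ≡ 0 (mod 5) write m = 0 + 5t. Substituting into m ≡ 2 (mod 9) gives 5t ≡ 2 (mod 9), and since 5⁻¹ ≡ 2 (mod 9), t ≡ 4. Hence m ≡ 0 + 5·4 = 20 (mod 45).
From m ≡ 20 (mod 45) write m = 20 + 45t. Substituting into m ≡ 7 (mod 8) gives 45t ≡ 3 (mod 8), and since 5⁻¹ ≡ 5 (mod 8), t ≡ 7. Hence m ≡ 20 + 45·7 = 335 (mod 360).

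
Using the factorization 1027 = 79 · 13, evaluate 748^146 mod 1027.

231

Mod 79: 748 ≡ 37; by Fermat, exponent reduces to 146 mod 78 = 68; 37^68 ≡ 73 (mod 79).
Mod 13: 748 ≡ 7; by Fermat, exponent reduces to 146 mod 12 = 2; 7^2 ≡ 10 (mod 13).
Combine by CRT: x ≡ 73 (mod 79), x ≡ 10 (mod 13) ⇒ x ≡ 231 (mod 1027).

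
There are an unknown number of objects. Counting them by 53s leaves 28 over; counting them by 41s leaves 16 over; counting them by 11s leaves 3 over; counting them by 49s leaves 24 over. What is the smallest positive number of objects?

958268

The moduli are pairwise coprime; M = 53·41·11·49 = 1171247.
M/53 = 22099; 22099 ≡ 51 (mod 53); 51·26 ≡ 1, so inverse 26.
M/41 = 28567; 28567 ≡ 31 (mod 41); 31·4 ≡ 1, so inverse 4.
M/11 = 106477; 106477 ≡ 8 (mod 11); 8·7 ≡ 1, so inverse 7.
M/49 = 23903; 23903 ≡ 40 (mod 49); 40·38 ≡ 1, so inverse 38.
N ≡ 28·22099·26 + 16·28567·4 + 3·106477·7 + 24·23903·38 = 41951913.
41951913 mod 1171247 = 958268.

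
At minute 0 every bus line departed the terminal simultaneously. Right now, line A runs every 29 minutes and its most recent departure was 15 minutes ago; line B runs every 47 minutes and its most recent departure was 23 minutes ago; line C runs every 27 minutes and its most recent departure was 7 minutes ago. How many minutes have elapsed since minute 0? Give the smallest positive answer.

The moduli are pairwise coprime; N = 29·47·27 = 36801.
N/29 = 1269; 1269 ≡ 22 (mod 29); 22·4 ≡ 1, so inverse 4.
N/47 = 783; 783 ≡ 31 (mod 47); 31·44 ≡ 1, so inverse 44.
N/27 = 1363; 1363 ≡ 13 (mod 27); 13·25 ≡ 1, so inverse 25.
t ≡ 15·1269·4 + 23·783·44 + 7·1363·25 = 1107061.
1107061 mod 36801 = 3031.

3031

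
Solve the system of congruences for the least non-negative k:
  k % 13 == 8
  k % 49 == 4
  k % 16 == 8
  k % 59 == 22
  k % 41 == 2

13038904

The moduli are pairwise coprime; N = 13·49·16·59·41 = 24654448.
N/13 = 1896496; 1896496 ≡ 4 (mod 13); 4·10 ≡ 1, so inverse 10.
N/49 = 503152; 503152 ≡ 20 (mod 49); 20·27 ≡ 1, so inverse 27.
N/16 = 1540903; 1540903 ≡ 7 (mod 16); 7·7 ≡ 1, so inverse 7.
N/59 = 417872; 417872 ≡ 34 (mod 59); 34·33 ≡ 1, so inverse 33.
N/41 = 601328; 601328 ≡ 22 (mod 41); 22·28 ≡ 1, so inverse 28.
k ≡ 8·1896496·10 + 4·503152·27 + 8·1540903·7 + 22·417872·33 + 2·601328·28 = 629400104.
629400104 mod 24654448 = 13038904.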